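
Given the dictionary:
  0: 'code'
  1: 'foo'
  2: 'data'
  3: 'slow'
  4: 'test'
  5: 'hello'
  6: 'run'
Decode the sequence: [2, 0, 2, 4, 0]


Look up each index in the dictionary:
  2 -> 'data'
  0 -> 'code'
  2 -> 'data'
  4 -> 'test'
  0 -> 'code'

Decoded: "data code data test code"


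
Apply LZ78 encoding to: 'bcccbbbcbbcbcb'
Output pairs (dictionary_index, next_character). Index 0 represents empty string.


LZ78 encoding steps:
Dictionary: {0: ''}
Step 1: w='' (idx 0), next='b' -> output (0, 'b'), add 'b' as idx 1
Step 2: w='' (idx 0), next='c' -> output (0, 'c'), add 'c' as idx 2
Step 3: w='c' (idx 2), next='c' -> output (2, 'c'), add 'cc' as idx 3
Step 4: w='b' (idx 1), next='b' -> output (1, 'b'), add 'bb' as idx 4
Step 5: w='b' (idx 1), next='c' -> output (1, 'c'), add 'bc' as idx 5
Step 6: w='bb' (idx 4), next='c' -> output (4, 'c'), add 'bbc' as idx 6
Step 7: w='bc' (idx 5), next='b' -> output (5, 'b'), add 'bcb' as idx 7


Encoded: [(0, 'b'), (0, 'c'), (2, 'c'), (1, 'b'), (1, 'c'), (4, 'c'), (5, 'b')]


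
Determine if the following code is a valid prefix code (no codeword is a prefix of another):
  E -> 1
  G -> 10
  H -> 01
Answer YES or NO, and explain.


Checking each pair (does one codeword prefix another?):
  E='1' vs G='10': prefix -- VIOLATION

NO -- this is NOT a valid prefix code. E (1) is a prefix of G (10).


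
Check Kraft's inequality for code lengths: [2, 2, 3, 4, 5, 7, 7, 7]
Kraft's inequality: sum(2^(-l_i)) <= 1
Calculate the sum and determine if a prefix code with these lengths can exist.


Sum = 2^(-2) + 2^(-2) + 2^(-3) + 2^(-4) + 2^(-5) + 2^(-7) + 2^(-7) + 2^(-7)
    = 0.25 + 0.25 + 0.125 + 0.0625 + 0.03125 + 0.0078125 + 0.0078125 + 0.0078125
    = 95/128 = 0.7421875
Since 0.7421875 <= 1, Kraft's inequality IS satisfied.
A prefix code with these lengths CAN exist.

Kraft sum = 0.7421875. Satisfied.


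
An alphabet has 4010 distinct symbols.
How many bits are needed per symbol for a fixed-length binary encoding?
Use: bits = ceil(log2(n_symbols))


log2(4010) = 11.9694
Bracket: 2^11 = 2048 < 4010 <= 2^12 = 4096
So ceil(log2(4010)) = 12

bits = ceil(log2(4010)) = ceil(11.9694) = 12 bits


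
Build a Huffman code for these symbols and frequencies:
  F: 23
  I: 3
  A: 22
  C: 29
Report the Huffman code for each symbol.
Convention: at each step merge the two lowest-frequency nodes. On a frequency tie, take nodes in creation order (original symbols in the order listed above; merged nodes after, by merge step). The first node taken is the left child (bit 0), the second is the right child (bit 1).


Huffman tree construction:
Step 1: Merge I(3) + A(22) = 25
Step 2: Merge F(23) + (I+A)(25) = 48
Step 3: Merge C(29) + (F+(I+A))(48) = 77
Read each symbol's code off the tree from the root (left child = 0, right child = 1).

Codes:
  F: 10 (length 2)
  I: 110 (length 3)
  A: 111 (length 3)
  C: 0 (length 1)
Average code length: 150/77 = 1.9481 bits/symbol


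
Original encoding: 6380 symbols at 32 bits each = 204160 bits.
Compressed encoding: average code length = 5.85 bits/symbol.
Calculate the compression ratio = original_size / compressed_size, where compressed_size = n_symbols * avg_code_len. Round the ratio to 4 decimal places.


original_size = n_symbols * orig_bits = 6380 * 32 = 204160 bits
compressed_size = n_symbols * avg_code_len = 6380 * 5.85 = 37323.0 bits
ratio = original_size / compressed_size = 204160 / 37323.0 = 5.4701

Compression ratio = 5.4701


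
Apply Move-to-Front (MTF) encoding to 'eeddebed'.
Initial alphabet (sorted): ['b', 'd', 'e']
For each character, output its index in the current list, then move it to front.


MTF encoding:
'e': index 2 in ['b', 'd', 'e'] -> ['e', 'b', 'd']
'e': index 0 in ['e', 'b', 'd'] -> ['e', 'b', 'd']
'd': index 2 in ['e', 'b', 'd'] -> ['d', 'e', 'b']
'd': index 0 in ['d', 'e', 'b'] -> ['d', 'e', 'b']
'e': index 1 in ['d', 'e', 'b'] -> ['e', 'd', 'b']
'b': index 2 in ['e', 'd', 'b'] -> ['b', 'e', 'd']
'e': index 1 in ['b', 'e', 'd'] -> ['e', 'b', 'd']
'd': index 2 in ['e', 'b', 'd'] -> ['d', 'e', 'b']


Output: [2, 0, 2, 0, 1, 2, 1, 2]


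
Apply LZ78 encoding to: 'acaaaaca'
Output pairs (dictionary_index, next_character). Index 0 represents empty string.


LZ78 encoding steps:
Dictionary: {0: ''}
Step 1: w='' (idx 0), next='a' -> output (0, 'a'), add 'a' as idx 1
Step 2: w='' (idx 0), next='c' -> output (0, 'c'), add 'c' as idx 2
Step 3: w='a' (idx 1), next='a' -> output (1, 'a'), add 'aa' as idx 3
Step 4: w='aa' (idx 3), next='c' -> output (3, 'c'), add 'aac' as idx 4
Step 5: w='a' (idx 1), end of input -> output (1, '')


Encoded: [(0, 'a'), (0, 'c'), (1, 'a'), (3, 'c'), (1, '')]


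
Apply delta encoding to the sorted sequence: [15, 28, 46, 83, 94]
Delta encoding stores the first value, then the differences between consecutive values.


First value: 15
Deltas:
  28 - 15 = 13
  46 - 28 = 18
  83 - 46 = 37
  94 - 83 = 11


Delta encoded: [15, 13, 18, 37, 11]


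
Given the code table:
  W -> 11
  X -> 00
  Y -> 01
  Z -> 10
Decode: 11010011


Decoding:
11 -> W
01 -> Y
00 -> X
11 -> W


Result: WYXW


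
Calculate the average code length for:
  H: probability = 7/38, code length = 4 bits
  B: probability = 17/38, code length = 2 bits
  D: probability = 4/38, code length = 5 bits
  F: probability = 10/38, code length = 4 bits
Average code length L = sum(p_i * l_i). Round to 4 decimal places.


Weighted contributions p_i * l_i:
  H: (7/38) * 4 = 28/38
  B: (17/38) * 2 = 34/38
  D: (4/38) * 5 = 20/38
  F: (10/38) * 4 = 40/38
Sum = (28 + 34 + 20 + 40)/38 = 122/38

L = 122/38 = 3.2105 bits/symbol


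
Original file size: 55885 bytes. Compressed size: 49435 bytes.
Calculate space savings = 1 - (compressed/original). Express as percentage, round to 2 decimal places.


ratio = compressed/original = 49435/55885 = 0.884584
savings = 1 - ratio = 1 - 0.884584 = 0.115416
as a percentage: 0.115416 * 100 = 11.54%

Space savings = 1 - 49435/55885 = 11.54%


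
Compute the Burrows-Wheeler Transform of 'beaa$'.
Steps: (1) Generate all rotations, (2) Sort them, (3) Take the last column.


Rotations (sorted):
  0: $beaa -> last char: a
  1: a$bea -> last char: a
  2: aa$be -> last char: e
  3: beaa$ -> last char: $
  4: eaa$b -> last char: b


BWT = aae$b


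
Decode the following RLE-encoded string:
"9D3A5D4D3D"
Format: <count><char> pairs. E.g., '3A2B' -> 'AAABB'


Expanding each <count><char> pair:
  9D -> 'DDDDDDDDD'
  3A -> 'AAA'
  5D -> 'DDDDD'
  4D -> 'DDDD'
  3D -> 'DDD'

Decoded = DDDDDDDDDAAADDDDDDDDDDDD


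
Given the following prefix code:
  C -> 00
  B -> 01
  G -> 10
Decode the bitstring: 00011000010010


Decoding step by step:
Bits 00 -> C
Bits 01 -> B
Bits 10 -> G
Bits 00 -> C
Bits 01 -> B
Bits 00 -> C
Bits 10 -> G


Decoded message: CBGCBCG


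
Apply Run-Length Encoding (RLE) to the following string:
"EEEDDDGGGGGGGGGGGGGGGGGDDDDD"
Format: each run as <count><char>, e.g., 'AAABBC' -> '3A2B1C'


Scanning runs left to right:
  i=0: run of 'E' x 3 -> '3E'
  i=3: run of 'D' x 3 -> '3D'
  i=6: run of 'G' x 17 -> '17G'
  i=23: run of 'D' x 5 -> '5D'

RLE = 3E3D17G5D


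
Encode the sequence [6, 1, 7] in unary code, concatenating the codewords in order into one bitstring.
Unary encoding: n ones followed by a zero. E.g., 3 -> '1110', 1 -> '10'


Encode each number as n ones followed by a terminating 0:
  6 -> 1111110 (7 bits)
  1 -> 10 (2 bits)
  7 -> 11111110 (8 bits)
Total length = 7 + 2 + 8 = 17 bits.

Unary([6, 1, 7]) = 11111101011111110 (17 bits)


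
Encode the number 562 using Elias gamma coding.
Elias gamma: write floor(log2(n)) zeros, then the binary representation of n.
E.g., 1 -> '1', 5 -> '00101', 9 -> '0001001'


num_bits = floor(log2(562)) + 1 = 10
leading_zeros = num_bits - 1 = 9
binary(562) = 1000110010

Elias gamma(562) = '000000000' + '1000110010' = 0000000001000110010 (19 bits)


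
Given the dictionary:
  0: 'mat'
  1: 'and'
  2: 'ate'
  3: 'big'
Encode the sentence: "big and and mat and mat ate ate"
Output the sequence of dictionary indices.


Look up each word in the dictionary:
  'big' -> 3
  'and' -> 1
  'and' -> 1
  'mat' -> 0
  'and' -> 1
  'mat' -> 0
  'ate' -> 2
  'ate' -> 2

Encoded: [3, 1, 1, 0, 1, 0, 2, 2]


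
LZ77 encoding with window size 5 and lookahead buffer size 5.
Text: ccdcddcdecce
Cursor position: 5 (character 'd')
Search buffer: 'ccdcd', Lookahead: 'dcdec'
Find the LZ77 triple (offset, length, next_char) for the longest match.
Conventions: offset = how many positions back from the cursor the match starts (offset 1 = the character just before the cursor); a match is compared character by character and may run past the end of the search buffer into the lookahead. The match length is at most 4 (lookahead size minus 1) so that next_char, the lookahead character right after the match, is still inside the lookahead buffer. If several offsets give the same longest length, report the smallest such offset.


Try each offset into the search buffer:
  offset=1 (pos 4, char 'd'): match length 1
  offset=2 (pos 3, char 'c'): match length 0
  offset=3 (pos 2, char 'd'): match length 3
  offset=4 (pos 1, char 'c'): match length 0
  offset=5 (pos 0, char 'c'): match length 0
Longest match has length 3 at offset 3.
next_char = character at position 5 + 3 = 8 -> 'e'

Best match: offset=3, length=3 (matching 'dcd' starting at position 2)
LZ77 triple: (3, 3, 'e')


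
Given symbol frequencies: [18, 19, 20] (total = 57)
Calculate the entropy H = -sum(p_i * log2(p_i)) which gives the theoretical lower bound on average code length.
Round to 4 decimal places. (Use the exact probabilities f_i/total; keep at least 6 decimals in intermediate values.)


Per-symbol terms -p_i * log2(p_i) with p_i = f_i/57:
  p = 18/57 = 0.315789: log2(p) = -1.662965, -p*log2(p) = 0.525147
  p = 19/57 = 0.333333: log2(p) = -1.584963, -p*log2(p) = 0.528321
  p = 20/57 = 0.350877: log2(p) = -1.510962, -p*log2(p) = 0.530162
H = 0.525147 + 0.528321 + 0.530162 = 1.583630

H = 1.5836 bits/symbol


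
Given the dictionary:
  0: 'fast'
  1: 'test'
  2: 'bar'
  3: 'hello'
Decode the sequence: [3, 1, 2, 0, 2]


Look up each index in the dictionary:
  3 -> 'hello'
  1 -> 'test'
  2 -> 'bar'
  0 -> 'fast'
  2 -> 'bar'

Decoded: "hello test bar fast bar"


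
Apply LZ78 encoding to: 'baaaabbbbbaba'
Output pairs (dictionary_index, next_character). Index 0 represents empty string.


LZ78 encoding steps:
Dictionary: {0: ''}
Step 1: w='' (idx 0), next='b' -> output (0, 'b'), add 'b' as idx 1
Step 2: w='' (idx 0), next='a' -> output (0, 'a'), add 'a' as idx 2
Step 3: w='a' (idx 2), next='a' -> output (2, 'a'), add 'aa' as idx 3
Step 4: w='a' (idx 2), next='b' -> output (2, 'b'), add 'ab' as idx 4
Step 5: w='b' (idx 1), next='b' -> output (1, 'b'), add 'bb' as idx 5
Step 6: w='bb' (idx 5), next='a' -> output (5, 'a'), add 'bba' as idx 6
Step 7: w='b' (idx 1), next='a' -> output (1, 'a'), add 'ba' as idx 7


Encoded: [(0, 'b'), (0, 'a'), (2, 'a'), (2, 'b'), (1, 'b'), (5, 'a'), (1, 'a')]


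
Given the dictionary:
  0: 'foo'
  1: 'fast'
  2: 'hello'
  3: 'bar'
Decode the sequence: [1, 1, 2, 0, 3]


Look up each index in the dictionary:
  1 -> 'fast'
  1 -> 'fast'
  2 -> 'hello'
  0 -> 'foo'
  3 -> 'bar'

Decoded: "fast fast hello foo bar"


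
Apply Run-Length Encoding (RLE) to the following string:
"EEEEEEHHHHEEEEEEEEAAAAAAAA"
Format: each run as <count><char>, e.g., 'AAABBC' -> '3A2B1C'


Scanning runs left to right:
  i=0: run of 'E' x 6 -> '6E'
  i=6: run of 'H' x 4 -> '4H'
  i=10: run of 'E' x 8 -> '8E'
  i=18: run of 'A' x 8 -> '8A'

RLE = 6E4H8E8A


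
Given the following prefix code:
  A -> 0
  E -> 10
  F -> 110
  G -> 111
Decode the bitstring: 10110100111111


Decoding step by step:
Bits 10 -> E
Bits 110 -> F
Bits 10 -> E
Bits 0 -> A
Bits 111 -> G
Bits 111 -> G


Decoded message: EFEAGG


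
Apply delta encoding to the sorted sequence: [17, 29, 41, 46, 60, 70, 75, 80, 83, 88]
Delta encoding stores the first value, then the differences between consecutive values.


First value: 17
Deltas:
  29 - 17 = 12
  41 - 29 = 12
  46 - 41 = 5
  60 - 46 = 14
  70 - 60 = 10
  75 - 70 = 5
  80 - 75 = 5
  83 - 80 = 3
  88 - 83 = 5


Delta encoded: [17, 12, 12, 5, 14, 10, 5, 5, 3, 5]


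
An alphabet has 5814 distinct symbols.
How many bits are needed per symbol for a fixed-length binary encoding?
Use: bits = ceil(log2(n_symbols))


log2(5814) = 12.5053
Bracket: 2^12 = 4096 < 5814 <= 2^13 = 8192
So ceil(log2(5814)) = 13

bits = ceil(log2(5814)) = ceil(12.5053) = 13 bits


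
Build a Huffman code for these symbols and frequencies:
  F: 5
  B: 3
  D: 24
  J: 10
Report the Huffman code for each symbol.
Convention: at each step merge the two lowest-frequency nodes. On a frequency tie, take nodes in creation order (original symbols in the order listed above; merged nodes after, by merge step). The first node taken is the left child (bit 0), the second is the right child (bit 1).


Huffman tree construction:
Step 1: Merge B(3) + F(5) = 8
Step 2: Merge (B+F)(8) + J(10) = 18
Step 3: Merge ((B+F)+J)(18) + D(24) = 42
Read each symbol's code off the tree from the root (left child = 0, right child = 1).

Codes:
  F: 001 (length 3)
  B: 000 (length 3)
  D: 1 (length 1)
  J: 01 (length 2)
Average code length: 68/42 = 1.6190 bits/symbol


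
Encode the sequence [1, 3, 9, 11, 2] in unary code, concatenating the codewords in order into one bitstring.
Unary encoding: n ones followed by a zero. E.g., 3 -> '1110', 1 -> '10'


Encode each number as n ones followed by a terminating 0:
  1 -> 10 (2 bits)
  3 -> 1110 (4 bits)
  9 -> 1111111110 (10 bits)
  11 -> 111111111110 (12 bits)
  2 -> 110 (3 bits)
Total length = 2 + 4 + 10 + 12 + 3 = 31 bits.

Unary([1, 3, 9, 11, 2]) = 1011101111111110111111111110110 (31 bits)


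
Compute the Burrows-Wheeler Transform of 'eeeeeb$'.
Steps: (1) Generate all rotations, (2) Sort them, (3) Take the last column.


Rotations (sorted):
  0: $eeeeeb -> last char: b
  1: b$eeeee -> last char: e
  2: eb$eeee -> last char: e
  3: eeb$eee -> last char: e
  4: eeeb$ee -> last char: e
  5: eeeeb$e -> last char: e
  6: eeeeeb$ -> last char: $


BWT = beeeee$


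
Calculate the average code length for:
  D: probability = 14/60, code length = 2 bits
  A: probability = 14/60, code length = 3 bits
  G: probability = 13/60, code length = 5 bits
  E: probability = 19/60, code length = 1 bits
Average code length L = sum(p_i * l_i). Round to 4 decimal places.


Weighted contributions p_i * l_i:
  D: (14/60) * 2 = 28/60
  A: (14/60) * 3 = 42/60
  G: (13/60) * 5 = 65/60
  E: (19/60) * 1 = 19/60
Sum = (28 + 42 + 65 + 19)/60 = 154/60

L = 154/60 = 2.5667 bits/symbol


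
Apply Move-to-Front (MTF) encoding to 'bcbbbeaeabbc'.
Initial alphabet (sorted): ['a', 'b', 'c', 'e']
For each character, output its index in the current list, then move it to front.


MTF encoding:
'b': index 1 in ['a', 'b', 'c', 'e'] -> ['b', 'a', 'c', 'e']
'c': index 2 in ['b', 'a', 'c', 'e'] -> ['c', 'b', 'a', 'e']
'b': index 1 in ['c', 'b', 'a', 'e'] -> ['b', 'c', 'a', 'e']
'b': index 0 in ['b', 'c', 'a', 'e'] -> ['b', 'c', 'a', 'e']
'b': index 0 in ['b', 'c', 'a', 'e'] -> ['b', 'c', 'a', 'e']
'e': index 3 in ['b', 'c', 'a', 'e'] -> ['e', 'b', 'c', 'a']
'a': index 3 in ['e', 'b', 'c', 'a'] -> ['a', 'e', 'b', 'c']
'e': index 1 in ['a', 'e', 'b', 'c'] -> ['e', 'a', 'b', 'c']
'a': index 1 in ['e', 'a', 'b', 'c'] -> ['a', 'e', 'b', 'c']
'b': index 2 in ['a', 'e', 'b', 'c'] -> ['b', 'a', 'e', 'c']
'b': index 0 in ['b', 'a', 'e', 'c'] -> ['b', 'a', 'e', 'c']
'c': index 3 in ['b', 'a', 'e', 'c'] -> ['c', 'b', 'a', 'e']


Output: [1, 2, 1, 0, 0, 3, 3, 1, 1, 2, 0, 3]


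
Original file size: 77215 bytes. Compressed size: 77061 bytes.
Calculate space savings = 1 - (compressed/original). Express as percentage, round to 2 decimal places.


ratio = compressed/original = 77061/77215 = 0.998006
savings = 1 - ratio = 1 - 0.998006 = 0.001994
as a percentage: 0.001994 * 100 = 0.2%

Space savings = 1 - 77061/77215 = 0.2%


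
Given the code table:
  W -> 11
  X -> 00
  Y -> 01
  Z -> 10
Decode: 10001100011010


Decoding:
10 -> Z
00 -> X
11 -> W
00 -> X
01 -> Y
10 -> Z
10 -> Z


Result: ZXWXYZZ


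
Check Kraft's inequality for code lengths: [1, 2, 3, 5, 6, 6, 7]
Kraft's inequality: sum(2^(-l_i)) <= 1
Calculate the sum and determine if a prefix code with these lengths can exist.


Sum = 2^(-1) + 2^(-2) + 2^(-3) + 2^(-5) + 2^(-6) + 2^(-6) + 2^(-7)
    = 0.5 + 0.25 + 0.125 + 0.03125 + 0.015625 + 0.015625 + 0.0078125
    = 121/128 = 0.9453125
Since 0.9453125 <= 1, Kraft's inequality IS satisfied.
A prefix code with these lengths CAN exist.

Kraft sum = 0.9453125. Satisfied.


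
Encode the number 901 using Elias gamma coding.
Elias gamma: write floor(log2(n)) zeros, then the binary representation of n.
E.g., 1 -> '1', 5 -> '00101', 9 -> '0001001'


num_bits = floor(log2(901)) + 1 = 10
leading_zeros = num_bits - 1 = 9
binary(901) = 1110000101

Elias gamma(901) = '000000000' + '1110000101' = 0000000001110000101 (19 bits)


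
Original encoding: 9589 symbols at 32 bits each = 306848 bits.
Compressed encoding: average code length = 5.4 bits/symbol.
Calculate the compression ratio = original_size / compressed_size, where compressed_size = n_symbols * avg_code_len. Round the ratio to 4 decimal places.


original_size = n_symbols * orig_bits = 9589 * 32 = 306848 bits
compressed_size = n_symbols * avg_code_len = 9589 * 5.4 = 51780.6 bits
ratio = original_size / compressed_size = 306848 / 51780.6 = 5.9259

Compression ratio = 5.9259


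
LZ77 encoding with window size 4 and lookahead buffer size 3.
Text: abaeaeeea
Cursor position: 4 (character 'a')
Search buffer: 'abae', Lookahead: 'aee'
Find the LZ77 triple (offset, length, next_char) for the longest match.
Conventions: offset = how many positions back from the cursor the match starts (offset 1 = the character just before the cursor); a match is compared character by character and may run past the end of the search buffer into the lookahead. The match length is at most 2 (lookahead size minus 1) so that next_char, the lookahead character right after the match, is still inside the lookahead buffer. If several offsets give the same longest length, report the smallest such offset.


Try each offset into the search buffer:
  offset=1 (pos 3, char 'e'): match length 0
  offset=2 (pos 2, char 'a'): match length 2
  offset=3 (pos 1, char 'b'): match length 0
  offset=4 (pos 0, char 'a'): match length 1
Longest match has length 2 at offset 2.
next_char = character at position 4 + 2 = 6 -> 'e'

Best match: offset=2, length=2 (matching 'ae' starting at position 2)
LZ77 triple: (2, 2, 'e')


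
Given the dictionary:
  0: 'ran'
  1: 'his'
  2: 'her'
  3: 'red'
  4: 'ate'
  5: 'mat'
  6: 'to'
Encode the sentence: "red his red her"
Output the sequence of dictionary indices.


Look up each word in the dictionary:
  'red' -> 3
  'his' -> 1
  'red' -> 3
  'her' -> 2

Encoded: [3, 1, 3, 2]


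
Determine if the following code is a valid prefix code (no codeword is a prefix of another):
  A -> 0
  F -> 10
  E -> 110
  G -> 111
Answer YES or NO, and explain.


Checking each pair (does one codeword prefix another?):
  A='0' vs F='10': no prefix
  A='0' vs E='110': no prefix
  A='0' vs G='111': no prefix
  F='10' vs A='0': no prefix
  F='10' vs E='110': no prefix
  F='10' vs G='111': no prefix
  E='110' vs A='0': no prefix
  E='110' vs F='10': no prefix
  E='110' vs G='111': no prefix
  G='111' vs A='0': no prefix
  G='111' vs F='10': no prefix
  G='111' vs E='110': no prefix
No violation found over all pairs.

YES -- this is a valid prefix code. No codeword is a prefix of any other codeword.


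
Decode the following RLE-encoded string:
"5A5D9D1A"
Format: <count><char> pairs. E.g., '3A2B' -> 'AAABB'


Expanding each <count><char> pair:
  5A -> 'AAAAA'
  5D -> 'DDDDD'
  9D -> 'DDDDDDDDD'
  1A -> 'A'

Decoded = AAAAADDDDDDDDDDDDDDA


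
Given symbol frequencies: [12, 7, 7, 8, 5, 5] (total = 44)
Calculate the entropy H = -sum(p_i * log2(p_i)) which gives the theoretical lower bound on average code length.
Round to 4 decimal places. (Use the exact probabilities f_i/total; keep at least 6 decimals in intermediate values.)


Per-symbol terms -p_i * log2(p_i) with p_i = f_i/44:
  p = 12/44 = 0.272727: log2(p) = -1.874469, -p*log2(p) = 0.511219
  p = 7/44 = 0.159091: log2(p) = -2.652077, -p*log2(p) = 0.421921
  p = 7/44 = 0.159091: log2(p) = -2.652077, -p*log2(p) = 0.421921
  p = 8/44 = 0.181818: log2(p) = -2.459432, -p*log2(p) = 0.447169
  p = 5/44 = 0.113636: log2(p) = -3.137504, -p*log2(p) = 0.356534
  p = 5/44 = 0.113636: log2(p) = -3.137504, -p*log2(p) = 0.356534
H = 0.511219 + 0.421921 + 0.421921 + 0.447169 + 0.356534 + 0.356534 = 2.515298

H = 2.5153 bits/symbol


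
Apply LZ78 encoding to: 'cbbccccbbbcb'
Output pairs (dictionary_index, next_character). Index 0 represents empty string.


LZ78 encoding steps:
Dictionary: {0: ''}
Step 1: w='' (idx 0), next='c' -> output (0, 'c'), add 'c' as idx 1
Step 2: w='' (idx 0), next='b' -> output (0, 'b'), add 'b' as idx 2
Step 3: w='b' (idx 2), next='c' -> output (2, 'c'), add 'bc' as idx 3
Step 4: w='c' (idx 1), next='c' -> output (1, 'c'), add 'cc' as idx 4
Step 5: w='c' (idx 1), next='b' -> output (1, 'b'), add 'cb' as idx 5
Step 6: w='b' (idx 2), next='b' -> output (2, 'b'), add 'bb' as idx 6
Step 7: w='cb' (idx 5), end of input -> output (5, '')


Encoded: [(0, 'c'), (0, 'b'), (2, 'c'), (1, 'c'), (1, 'b'), (2, 'b'), (5, '')]


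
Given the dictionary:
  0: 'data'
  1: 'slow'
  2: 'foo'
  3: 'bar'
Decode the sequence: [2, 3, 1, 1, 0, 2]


Look up each index in the dictionary:
  2 -> 'foo'
  3 -> 'bar'
  1 -> 'slow'
  1 -> 'slow'
  0 -> 'data'
  2 -> 'foo'

Decoded: "foo bar slow slow data foo"


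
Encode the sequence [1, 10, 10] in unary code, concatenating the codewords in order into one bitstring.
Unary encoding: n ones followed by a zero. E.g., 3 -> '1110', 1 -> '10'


Encode each number as n ones followed by a terminating 0:
  1 -> 10 (2 bits)
  10 -> 11111111110 (11 bits)
  10 -> 11111111110 (11 bits)
Total length = 2 + 11 + 11 = 24 bits.

Unary([1, 10, 10]) = 101111111111011111111110 (24 bits)


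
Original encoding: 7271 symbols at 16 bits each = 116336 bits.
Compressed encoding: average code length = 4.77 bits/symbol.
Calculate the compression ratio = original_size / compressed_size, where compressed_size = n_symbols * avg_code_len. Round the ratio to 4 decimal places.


original_size = n_symbols * orig_bits = 7271 * 16 = 116336 bits
compressed_size = n_symbols * avg_code_len = 7271 * 4.77 = 34682.67 bits
ratio = original_size / compressed_size = 116336 / 34682.67 = 3.3543

Compression ratio = 3.3543


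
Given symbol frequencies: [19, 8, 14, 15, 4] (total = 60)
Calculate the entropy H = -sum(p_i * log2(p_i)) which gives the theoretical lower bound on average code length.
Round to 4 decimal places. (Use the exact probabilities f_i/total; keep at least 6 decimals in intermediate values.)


Per-symbol terms -p_i * log2(p_i) with p_i = f_i/60:
  p = 19/60 = 0.316667: log2(p) = -1.658963, -p*log2(p) = 0.525338
  p = 8/60 = 0.133333: log2(p) = -2.906891, -p*log2(p) = 0.387585
  p = 14/60 = 0.233333: log2(p) = -2.099536, -p*log2(p) = 0.489892
  p = 15/60 = 0.250000: log2(p) = -2.000000, -p*log2(p) = 0.500000
  p = 4/60 = 0.066667: log2(p) = -3.906891, -p*log2(p) = 0.260459
H = 0.525338 + 0.387585 + 0.489892 + 0.500000 + 0.260459 = 2.163274

H = 2.1633 bits/symbol


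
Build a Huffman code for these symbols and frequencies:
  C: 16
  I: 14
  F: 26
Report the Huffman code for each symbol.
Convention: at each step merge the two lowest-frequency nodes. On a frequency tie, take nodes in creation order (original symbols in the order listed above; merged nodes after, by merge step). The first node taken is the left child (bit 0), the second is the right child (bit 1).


Huffman tree construction:
Step 1: Merge I(14) + C(16) = 30
Step 2: Merge F(26) + (I+C)(30) = 56
Read each symbol's code off the tree from the root (left child = 0, right child = 1).

Codes:
  C: 11 (length 2)
  I: 10 (length 2)
  F: 0 (length 1)
Average code length: 86/56 = 1.5357 bits/symbol


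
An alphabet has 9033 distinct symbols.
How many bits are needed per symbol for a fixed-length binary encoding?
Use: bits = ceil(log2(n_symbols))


log2(9033) = 13.141
Bracket: 2^13 = 8192 < 9033 <= 2^14 = 16384
So ceil(log2(9033)) = 14

bits = ceil(log2(9033)) = ceil(13.141) = 14 bits


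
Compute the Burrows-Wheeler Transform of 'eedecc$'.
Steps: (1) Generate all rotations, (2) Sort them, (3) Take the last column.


Rotations (sorted):
  0: $eedecc -> last char: c
  1: c$eedec -> last char: c
  2: cc$eede -> last char: e
  3: decc$ee -> last char: e
  4: ecc$eed -> last char: d
  5: edecc$e -> last char: e
  6: eedecc$ -> last char: $


BWT = cceede$


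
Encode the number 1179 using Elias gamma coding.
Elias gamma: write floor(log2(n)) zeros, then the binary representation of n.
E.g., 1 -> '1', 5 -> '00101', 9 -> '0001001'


num_bits = floor(log2(1179)) + 1 = 11
leading_zeros = num_bits - 1 = 10
binary(1179) = 10010011011

Elias gamma(1179) = '0000000000' + '10010011011' = 000000000010010011011 (21 bits)


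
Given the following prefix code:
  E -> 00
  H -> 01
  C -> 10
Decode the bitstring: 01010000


Decoding step by step:
Bits 01 -> H
Bits 01 -> H
Bits 00 -> E
Bits 00 -> E


Decoded message: HHEE


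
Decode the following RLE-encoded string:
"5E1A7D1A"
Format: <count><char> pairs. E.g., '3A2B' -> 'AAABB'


Expanding each <count><char> pair:
  5E -> 'EEEEE'
  1A -> 'A'
  7D -> 'DDDDDDD'
  1A -> 'A'

Decoded = EEEEEADDDDDDDA


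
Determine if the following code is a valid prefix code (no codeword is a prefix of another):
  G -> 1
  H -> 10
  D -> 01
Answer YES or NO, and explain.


Checking each pair (does one codeword prefix another?):
  G='1' vs H='10': prefix -- VIOLATION

NO -- this is NOT a valid prefix code. G (1) is a prefix of H (10).


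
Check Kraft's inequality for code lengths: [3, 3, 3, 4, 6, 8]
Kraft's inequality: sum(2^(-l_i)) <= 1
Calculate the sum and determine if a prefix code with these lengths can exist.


Sum = 2^(-3) + 2^(-3) + 2^(-3) + 2^(-4) + 2^(-6) + 2^(-8)
    = 0.125 + 0.125 + 0.125 + 0.0625 + 0.015625 + 0.00390625
    = 117/256 = 0.45703125
Since 0.45703125 <= 1, Kraft's inequality IS satisfied.
A prefix code with these lengths CAN exist.

Kraft sum = 0.45703125. Satisfied.


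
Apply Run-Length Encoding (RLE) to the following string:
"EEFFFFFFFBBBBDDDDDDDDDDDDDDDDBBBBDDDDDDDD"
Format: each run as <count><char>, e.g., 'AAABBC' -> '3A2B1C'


Scanning runs left to right:
  i=0: run of 'E' x 2 -> '2E'
  i=2: run of 'F' x 7 -> '7F'
  i=9: run of 'B' x 4 -> '4B'
  i=13: run of 'D' x 16 -> '16D'
  i=29: run of 'B' x 4 -> '4B'
  i=33: run of 'D' x 8 -> '8D'

RLE = 2E7F4B16D4B8D


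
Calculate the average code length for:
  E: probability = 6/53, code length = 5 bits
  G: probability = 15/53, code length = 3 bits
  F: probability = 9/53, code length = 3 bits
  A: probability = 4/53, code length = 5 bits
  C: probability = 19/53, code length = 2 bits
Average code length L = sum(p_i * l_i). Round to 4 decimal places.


Weighted contributions p_i * l_i:
  E: (6/53) * 5 = 30/53
  G: (15/53) * 3 = 45/53
  F: (9/53) * 3 = 27/53
  A: (4/53) * 5 = 20/53
  C: (19/53) * 2 = 38/53
Sum = (30 + 45 + 27 + 20 + 38)/53 = 160/53

L = 160/53 = 3.0189 bits/symbol


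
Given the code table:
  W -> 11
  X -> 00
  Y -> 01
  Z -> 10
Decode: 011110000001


Decoding:
01 -> Y
11 -> W
10 -> Z
00 -> X
00 -> X
01 -> Y


Result: YWZXXY


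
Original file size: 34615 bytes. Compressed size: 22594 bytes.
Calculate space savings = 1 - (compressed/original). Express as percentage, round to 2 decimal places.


ratio = compressed/original = 22594/34615 = 0.652723
savings = 1 - ratio = 1 - 0.652723 = 0.347277
as a percentage: 0.347277 * 100 = 34.73%

Space savings = 1 - 22594/34615 = 34.73%


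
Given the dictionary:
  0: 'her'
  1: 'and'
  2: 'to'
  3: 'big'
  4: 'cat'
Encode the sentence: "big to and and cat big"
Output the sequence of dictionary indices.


Look up each word in the dictionary:
  'big' -> 3
  'to' -> 2
  'and' -> 1
  'and' -> 1
  'cat' -> 4
  'big' -> 3

Encoded: [3, 2, 1, 1, 4, 3]


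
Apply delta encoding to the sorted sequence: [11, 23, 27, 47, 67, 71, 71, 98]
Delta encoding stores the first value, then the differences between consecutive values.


First value: 11
Deltas:
  23 - 11 = 12
  27 - 23 = 4
  47 - 27 = 20
  67 - 47 = 20
  71 - 67 = 4
  71 - 71 = 0
  98 - 71 = 27


Delta encoded: [11, 12, 4, 20, 20, 4, 0, 27]


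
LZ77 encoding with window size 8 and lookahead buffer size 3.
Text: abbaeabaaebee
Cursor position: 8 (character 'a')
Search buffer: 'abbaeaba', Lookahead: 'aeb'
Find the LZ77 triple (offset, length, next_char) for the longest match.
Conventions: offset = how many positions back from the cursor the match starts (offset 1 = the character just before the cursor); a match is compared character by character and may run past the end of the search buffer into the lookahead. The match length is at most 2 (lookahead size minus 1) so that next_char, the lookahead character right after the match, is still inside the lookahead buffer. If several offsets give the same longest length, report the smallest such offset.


Try each offset into the search buffer:
  offset=1 (pos 7, char 'a'): match length 1
  offset=2 (pos 6, char 'b'): match length 0
  offset=3 (pos 5, char 'a'): match length 1
  offset=4 (pos 4, char 'e'): match length 0
  offset=5 (pos 3, char 'a'): match length 2
  offset=6 (pos 2, char 'b'): match length 0
  offset=7 (pos 1, char 'b'): match length 0
  offset=8 (pos 0, char 'a'): match length 1
Longest match has length 2 at offset 5.
next_char = character at position 8 + 2 = 10 -> 'b'

Best match: offset=5, length=2 (matching 'ae' starting at position 3)
LZ77 triple: (5, 2, 'b')


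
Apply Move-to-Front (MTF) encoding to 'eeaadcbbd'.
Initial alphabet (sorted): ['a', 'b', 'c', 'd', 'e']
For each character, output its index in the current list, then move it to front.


MTF encoding:
'e': index 4 in ['a', 'b', 'c', 'd', 'e'] -> ['e', 'a', 'b', 'c', 'd']
'e': index 0 in ['e', 'a', 'b', 'c', 'd'] -> ['e', 'a', 'b', 'c', 'd']
'a': index 1 in ['e', 'a', 'b', 'c', 'd'] -> ['a', 'e', 'b', 'c', 'd']
'a': index 0 in ['a', 'e', 'b', 'c', 'd'] -> ['a', 'e', 'b', 'c', 'd']
'd': index 4 in ['a', 'e', 'b', 'c', 'd'] -> ['d', 'a', 'e', 'b', 'c']
'c': index 4 in ['d', 'a', 'e', 'b', 'c'] -> ['c', 'd', 'a', 'e', 'b']
'b': index 4 in ['c', 'd', 'a', 'e', 'b'] -> ['b', 'c', 'd', 'a', 'e']
'b': index 0 in ['b', 'c', 'd', 'a', 'e'] -> ['b', 'c', 'd', 'a', 'e']
'd': index 2 in ['b', 'c', 'd', 'a', 'e'] -> ['d', 'b', 'c', 'a', 'e']


Output: [4, 0, 1, 0, 4, 4, 4, 0, 2]


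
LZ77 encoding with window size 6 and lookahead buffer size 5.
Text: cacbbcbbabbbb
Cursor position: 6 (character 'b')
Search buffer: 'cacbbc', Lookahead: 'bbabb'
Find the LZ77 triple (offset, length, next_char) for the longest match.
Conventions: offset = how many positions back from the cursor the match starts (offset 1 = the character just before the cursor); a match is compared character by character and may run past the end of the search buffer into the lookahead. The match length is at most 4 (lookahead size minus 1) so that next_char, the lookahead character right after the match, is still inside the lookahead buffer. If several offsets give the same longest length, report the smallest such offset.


Try each offset into the search buffer:
  offset=1 (pos 5, char 'c'): match length 0
  offset=2 (pos 4, char 'b'): match length 1
  offset=3 (pos 3, char 'b'): match length 2
  offset=4 (pos 2, char 'c'): match length 0
  offset=5 (pos 1, char 'a'): match length 0
  offset=6 (pos 0, char 'c'): match length 0
Longest match has length 2 at offset 3.
next_char = character at position 6 + 2 = 8 -> 'a'

Best match: offset=3, length=2 (matching 'bb' starting at position 3)
LZ77 triple: (3, 2, 'a')


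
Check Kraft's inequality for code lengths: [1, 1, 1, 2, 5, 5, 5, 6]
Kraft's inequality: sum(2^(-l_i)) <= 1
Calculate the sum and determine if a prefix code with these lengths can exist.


Sum = 2^(-1) + 2^(-1) + 2^(-1) + 2^(-2) + 2^(-5) + 2^(-5) + 2^(-5) + 2^(-6)
    = 0.5 + 0.5 + 0.5 + 0.25 + 0.03125 + 0.03125 + 0.03125 + 0.015625
    = 119/64 = 1.859375
Since 1.859375 > 1, Kraft's inequality is NOT satisfied.
A prefix code with these lengths CANNOT exist.

Kraft sum = 1.859375. Not satisfied.


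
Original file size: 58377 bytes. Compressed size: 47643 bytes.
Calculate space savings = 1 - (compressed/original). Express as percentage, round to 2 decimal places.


ratio = compressed/original = 47643/58377 = 0.816126
savings = 1 - ratio = 1 - 0.816126 = 0.183874
as a percentage: 0.183874 * 100 = 18.39%

Space savings = 1 - 47643/58377 = 18.39%


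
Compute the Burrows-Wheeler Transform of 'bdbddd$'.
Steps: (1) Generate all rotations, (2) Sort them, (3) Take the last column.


Rotations (sorted):
  0: $bdbddd -> last char: d
  1: bdbddd$ -> last char: $
  2: bddd$bd -> last char: d
  3: d$bdbdd -> last char: d
  4: dbddd$b -> last char: b
  5: dd$bdbd -> last char: d
  6: ddd$bdb -> last char: b


BWT = d$ddbdb


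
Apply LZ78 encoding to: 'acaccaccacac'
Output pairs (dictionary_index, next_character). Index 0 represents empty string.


LZ78 encoding steps:
Dictionary: {0: ''}
Step 1: w='' (idx 0), next='a' -> output (0, 'a'), add 'a' as idx 1
Step 2: w='' (idx 0), next='c' -> output (0, 'c'), add 'c' as idx 2
Step 3: w='a' (idx 1), next='c' -> output (1, 'c'), add 'ac' as idx 3
Step 4: w='c' (idx 2), next='a' -> output (2, 'a'), add 'ca' as idx 4
Step 5: w='c' (idx 2), next='c' -> output (2, 'c'), add 'cc' as idx 5
Step 6: w='ac' (idx 3), next='a' -> output (3, 'a'), add 'aca' as idx 6
Step 7: w='c' (idx 2), end of input -> output (2, '')


Encoded: [(0, 'a'), (0, 'c'), (1, 'c'), (2, 'a'), (2, 'c'), (3, 'a'), (2, '')]


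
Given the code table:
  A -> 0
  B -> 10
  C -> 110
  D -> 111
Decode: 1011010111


Decoding:
10 -> B
110 -> C
10 -> B
111 -> D


Result: BCBD


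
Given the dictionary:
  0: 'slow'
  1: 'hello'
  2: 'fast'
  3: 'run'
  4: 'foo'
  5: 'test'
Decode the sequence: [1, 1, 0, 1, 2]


Look up each index in the dictionary:
  1 -> 'hello'
  1 -> 'hello'
  0 -> 'slow'
  1 -> 'hello'
  2 -> 'fast'

Decoded: "hello hello slow hello fast"


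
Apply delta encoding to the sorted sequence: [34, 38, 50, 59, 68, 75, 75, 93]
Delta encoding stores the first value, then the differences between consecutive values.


First value: 34
Deltas:
  38 - 34 = 4
  50 - 38 = 12
  59 - 50 = 9
  68 - 59 = 9
  75 - 68 = 7
  75 - 75 = 0
  93 - 75 = 18


Delta encoded: [34, 4, 12, 9, 9, 7, 0, 18]


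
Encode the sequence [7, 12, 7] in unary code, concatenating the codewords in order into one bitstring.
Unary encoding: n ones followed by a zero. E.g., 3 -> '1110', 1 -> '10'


Encode each number as n ones followed by a terminating 0:
  7 -> 11111110 (8 bits)
  12 -> 1111111111110 (13 bits)
  7 -> 11111110 (8 bits)
Total length = 8 + 13 + 8 = 29 bits.

Unary([7, 12, 7]) = 11111110111111111111011111110 (29 bits)


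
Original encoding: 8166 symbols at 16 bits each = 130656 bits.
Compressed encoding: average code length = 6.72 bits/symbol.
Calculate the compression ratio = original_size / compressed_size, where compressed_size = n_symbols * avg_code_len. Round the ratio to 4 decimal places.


original_size = n_symbols * orig_bits = 8166 * 16 = 130656 bits
compressed_size = n_symbols * avg_code_len = 8166 * 6.72 = 54875.52 bits
ratio = original_size / compressed_size = 130656 / 54875.52 = 2.381

Compression ratio = 2.381


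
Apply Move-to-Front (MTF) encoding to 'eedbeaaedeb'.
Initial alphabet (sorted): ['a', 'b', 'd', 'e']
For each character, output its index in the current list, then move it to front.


MTF encoding:
'e': index 3 in ['a', 'b', 'd', 'e'] -> ['e', 'a', 'b', 'd']
'e': index 0 in ['e', 'a', 'b', 'd'] -> ['e', 'a', 'b', 'd']
'd': index 3 in ['e', 'a', 'b', 'd'] -> ['d', 'e', 'a', 'b']
'b': index 3 in ['d', 'e', 'a', 'b'] -> ['b', 'd', 'e', 'a']
'e': index 2 in ['b', 'd', 'e', 'a'] -> ['e', 'b', 'd', 'a']
'a': index 3 in ['e', 'b', 'd', 'a'] -> ['a', 'e', 'b', 'd']
'a': index 0 in ['a', 'e', 'b', 'd'] -> ['a', 'e', 'b', 'd']
'e': index 1 in ['a', 'e', 'b', 'd'] -> ['e', 'a', 'b', 'd']
'd': index 3 in ['e', 'a', 'b', 'd'] -> ['d', 'e', 'a', 'b']
'e': index 1 in ['d', 'e', 'a', 'b'] -> ['e', 'd', 'a', 'b']
'b': index 3 in ['e', 'd', 'a', 'b'] -> ['b', 'e', 'd', 'a']


Output: [3, 0, 3, 3, 2, 3, 0, 1, 3, 1, 3]


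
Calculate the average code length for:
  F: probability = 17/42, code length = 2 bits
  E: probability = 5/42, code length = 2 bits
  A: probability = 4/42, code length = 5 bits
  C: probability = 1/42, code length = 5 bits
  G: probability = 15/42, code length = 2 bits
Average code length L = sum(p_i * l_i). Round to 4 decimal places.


Weighted contributions p_i * l_i:
  F: (17/42) * 2 = 34/42
  E: (5/42) * 2 = 10/42
  A: (4/42) * 5 = 20/42
  C: (1/42) * 5 = 5/42
  G: (15/42) * 2 = 30/42
Sum = (34 + 10 + 20 + 5 + 30)/42 = 99/42

L = 99/42 = 2.3571 bits/symbol


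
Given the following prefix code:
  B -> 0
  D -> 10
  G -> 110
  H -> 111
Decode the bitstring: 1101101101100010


Decoding step by step:
Bits 110 -> G
Bits 110 -> G
Bits 110 -> G
Bits 110 -> G
Bits 0 -> B
Bits 0 -> B
Bits 10 -> D


Decoded message: GGGGBBD


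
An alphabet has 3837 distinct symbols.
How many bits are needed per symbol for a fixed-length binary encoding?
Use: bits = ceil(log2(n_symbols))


log2(3837) = 11.9058
Bracket: 2^11 = 2048 < 3837 <= 2^12 = 4096
So ceil(log2(3837)) = 12

bits = ceil(log2(3837)) = ceil(11.9058) = 12 bits


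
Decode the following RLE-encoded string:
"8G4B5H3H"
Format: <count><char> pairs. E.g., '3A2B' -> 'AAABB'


Expanding each <count><char> pair:
  8G -> 'GGGGGGGG'
  4B -> 'BBBB'
  5H -> 'HHHHH'
  3H -> 'HHH'

Decoded = GGGGGGGGBBBBHHHHHHHH


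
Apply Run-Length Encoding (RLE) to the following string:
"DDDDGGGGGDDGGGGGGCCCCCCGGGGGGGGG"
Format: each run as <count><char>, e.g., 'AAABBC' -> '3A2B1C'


Scanning runs left to right:
  i=0: run of 'D' x 4 -> '4D'
  i=4: run of 'G' x 5 -> '5G'
  i=9: run of 'D' x 2 -> '2D'
  i=11: run of 'G' x 6 -> '6G'
  i=17: run of 'C' x 6 -> '6C'
  i=23: run of 'G' x 9 -> '9G'

RLE = 4D5G2D6G6C9G


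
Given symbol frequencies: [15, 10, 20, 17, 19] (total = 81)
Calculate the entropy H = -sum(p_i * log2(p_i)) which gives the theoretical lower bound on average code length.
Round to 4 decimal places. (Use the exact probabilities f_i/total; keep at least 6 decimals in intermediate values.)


Per-symbol terms -p_i * log2(p_i) with p_i = f_i/81:
  p = 15/81 = 0.185185: log2(p) = -2.432959, -p*log2(p) = 0.450548
  p = 10/81 = 0.123457: log2(p) = -3.017922, -p*log2(p) = 0.372583
  p = 20/81 = 0.246914: log2(p) = -2.017922, -p*log2(p) = 0.498252
  p = 17/81 = 0.209877: log2(p) = -2.252387, -p*log2(p) = 0.472723
  p = 19/81 = 0.234568: log2(p) = -2.091922, -p*log2(p) = 0.490698
H = 0.450548 + 0.372583 + 0.498252 + 0.472723 + 0.490698 = 2.284804

H = 2.2848 bits/symbol


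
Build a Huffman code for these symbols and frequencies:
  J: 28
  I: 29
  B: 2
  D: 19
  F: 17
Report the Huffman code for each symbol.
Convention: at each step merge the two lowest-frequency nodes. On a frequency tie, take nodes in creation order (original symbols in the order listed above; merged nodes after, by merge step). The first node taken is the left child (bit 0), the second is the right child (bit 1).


Huffman tree construction:
Step 1: Merge B(2) + F(17) = 19
Step 2: Merge D(19) + (B+F)(19) = 38
Step 3: Merge J(28) + I(29) = 57
Step 4: Merge (D+(B+F))(38) + (J+I)(57) = 95
Read each symbol's code off the tree from the root (left child = 0, right child = 1).

Codes:
  J: 10 (length 2)
  I: 11 (length 2)
  B: 010 (length 3)
  D: 00 (length 2)
  F: 011 (length 3)
Average code length: 209/95 = 2.2000 bits/symbol


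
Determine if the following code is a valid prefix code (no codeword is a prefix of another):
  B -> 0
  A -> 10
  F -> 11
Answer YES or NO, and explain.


Checking each pair (does one codeword prefix another?):
  B='0' vs A='10': no prefix
  B='0' vs F='11': no prefix
  A='10' vs B='0': no prefix
  A='10' vs F='11': no prefix
  F='11' vs B='0': no prefix
  F='11' vs A='10': no prefix
No violation found over all pairs.

YES -- this is a valid prefix code. No codeword is a prefix of any other codeword.
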